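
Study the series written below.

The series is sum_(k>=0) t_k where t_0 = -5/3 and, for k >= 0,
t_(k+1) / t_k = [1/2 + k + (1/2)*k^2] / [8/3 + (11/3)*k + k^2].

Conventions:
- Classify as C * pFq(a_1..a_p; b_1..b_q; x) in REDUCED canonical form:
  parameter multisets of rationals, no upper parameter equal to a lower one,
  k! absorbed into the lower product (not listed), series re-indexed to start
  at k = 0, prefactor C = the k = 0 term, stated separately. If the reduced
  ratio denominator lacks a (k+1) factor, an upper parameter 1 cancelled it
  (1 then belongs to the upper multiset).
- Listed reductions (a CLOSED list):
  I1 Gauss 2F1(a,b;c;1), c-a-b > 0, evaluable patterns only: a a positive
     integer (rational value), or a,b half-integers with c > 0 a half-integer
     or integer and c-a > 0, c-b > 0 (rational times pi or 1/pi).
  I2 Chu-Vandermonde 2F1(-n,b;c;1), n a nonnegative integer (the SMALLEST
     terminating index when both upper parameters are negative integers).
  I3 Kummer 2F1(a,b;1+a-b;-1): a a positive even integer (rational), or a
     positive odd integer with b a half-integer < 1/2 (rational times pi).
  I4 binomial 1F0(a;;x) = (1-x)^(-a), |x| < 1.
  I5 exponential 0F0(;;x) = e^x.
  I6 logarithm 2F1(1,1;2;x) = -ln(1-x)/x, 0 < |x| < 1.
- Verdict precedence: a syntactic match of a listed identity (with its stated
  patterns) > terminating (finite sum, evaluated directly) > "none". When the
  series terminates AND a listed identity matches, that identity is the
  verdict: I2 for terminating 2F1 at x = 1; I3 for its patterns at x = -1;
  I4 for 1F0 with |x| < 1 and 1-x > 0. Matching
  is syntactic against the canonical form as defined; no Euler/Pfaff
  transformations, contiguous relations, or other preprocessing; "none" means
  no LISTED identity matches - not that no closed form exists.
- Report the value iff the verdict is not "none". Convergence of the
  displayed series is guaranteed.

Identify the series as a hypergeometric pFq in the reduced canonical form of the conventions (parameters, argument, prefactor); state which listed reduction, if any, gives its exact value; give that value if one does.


x = 1/2 here; the reduced form reads 2F1, upper {1, 1}, lower {8/3}, C = -5/3. Verdict: none - this 2F1 at x = 1/2 matches no listed pattern, and upper {1, 1} holds no stopper.

Structural cue: t_0 = -5/3 here, and factor the ratio over Q (C = -5/3, x = 1/2): negated roots = parameters.
Step ratio: r(k) = (1/2) * (k+1) (k+1) / [(k+8/3) (k+1)] - poly over poly, x = (1/2) from leading terms; C = -5/3 at k = 0.


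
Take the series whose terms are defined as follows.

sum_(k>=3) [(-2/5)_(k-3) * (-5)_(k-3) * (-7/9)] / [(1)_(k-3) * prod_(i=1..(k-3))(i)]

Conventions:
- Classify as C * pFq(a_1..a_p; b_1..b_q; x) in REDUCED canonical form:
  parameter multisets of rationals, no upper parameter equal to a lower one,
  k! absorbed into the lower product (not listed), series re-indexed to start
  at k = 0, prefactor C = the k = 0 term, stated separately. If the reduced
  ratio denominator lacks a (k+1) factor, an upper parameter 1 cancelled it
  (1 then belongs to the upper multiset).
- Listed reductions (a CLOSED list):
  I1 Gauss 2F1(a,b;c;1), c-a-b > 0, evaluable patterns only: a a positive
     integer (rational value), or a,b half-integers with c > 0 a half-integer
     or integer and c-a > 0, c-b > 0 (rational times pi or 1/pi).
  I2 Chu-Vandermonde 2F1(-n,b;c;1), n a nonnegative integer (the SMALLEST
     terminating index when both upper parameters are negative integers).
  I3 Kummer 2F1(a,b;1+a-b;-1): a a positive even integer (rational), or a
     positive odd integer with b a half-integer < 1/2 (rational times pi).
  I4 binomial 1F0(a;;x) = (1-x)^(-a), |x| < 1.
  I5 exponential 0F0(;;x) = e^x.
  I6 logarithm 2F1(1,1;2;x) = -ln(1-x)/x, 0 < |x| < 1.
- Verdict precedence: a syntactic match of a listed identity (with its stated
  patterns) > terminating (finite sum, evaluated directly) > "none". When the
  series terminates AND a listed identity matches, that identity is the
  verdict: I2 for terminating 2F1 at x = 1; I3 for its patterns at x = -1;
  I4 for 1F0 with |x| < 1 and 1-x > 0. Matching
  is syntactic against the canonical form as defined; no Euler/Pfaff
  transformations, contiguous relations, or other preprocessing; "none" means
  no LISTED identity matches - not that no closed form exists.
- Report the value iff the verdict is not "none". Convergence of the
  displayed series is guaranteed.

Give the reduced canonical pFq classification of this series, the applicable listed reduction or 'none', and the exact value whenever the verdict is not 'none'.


x = 1 here; the reduced form reads 2F1, upper {-5, -2/5}, lower {1}, C = -7/9. Verdict: this is Chu-Vandermonde (I2) (terminating 2F1 at x = 1 with n = 5, b = -2/5, c = 1). Sum: -27489/15625.

Structural cue: from the first term -7/9: the product of the first k integers (C = -7/9) is k!.
Adjacent-term ratio: r(k) = 1 * (k-5) (k-2/5) / [(k+1) (k+1)] - rational; roots negated = parameters, x = 1, C = -7/9.


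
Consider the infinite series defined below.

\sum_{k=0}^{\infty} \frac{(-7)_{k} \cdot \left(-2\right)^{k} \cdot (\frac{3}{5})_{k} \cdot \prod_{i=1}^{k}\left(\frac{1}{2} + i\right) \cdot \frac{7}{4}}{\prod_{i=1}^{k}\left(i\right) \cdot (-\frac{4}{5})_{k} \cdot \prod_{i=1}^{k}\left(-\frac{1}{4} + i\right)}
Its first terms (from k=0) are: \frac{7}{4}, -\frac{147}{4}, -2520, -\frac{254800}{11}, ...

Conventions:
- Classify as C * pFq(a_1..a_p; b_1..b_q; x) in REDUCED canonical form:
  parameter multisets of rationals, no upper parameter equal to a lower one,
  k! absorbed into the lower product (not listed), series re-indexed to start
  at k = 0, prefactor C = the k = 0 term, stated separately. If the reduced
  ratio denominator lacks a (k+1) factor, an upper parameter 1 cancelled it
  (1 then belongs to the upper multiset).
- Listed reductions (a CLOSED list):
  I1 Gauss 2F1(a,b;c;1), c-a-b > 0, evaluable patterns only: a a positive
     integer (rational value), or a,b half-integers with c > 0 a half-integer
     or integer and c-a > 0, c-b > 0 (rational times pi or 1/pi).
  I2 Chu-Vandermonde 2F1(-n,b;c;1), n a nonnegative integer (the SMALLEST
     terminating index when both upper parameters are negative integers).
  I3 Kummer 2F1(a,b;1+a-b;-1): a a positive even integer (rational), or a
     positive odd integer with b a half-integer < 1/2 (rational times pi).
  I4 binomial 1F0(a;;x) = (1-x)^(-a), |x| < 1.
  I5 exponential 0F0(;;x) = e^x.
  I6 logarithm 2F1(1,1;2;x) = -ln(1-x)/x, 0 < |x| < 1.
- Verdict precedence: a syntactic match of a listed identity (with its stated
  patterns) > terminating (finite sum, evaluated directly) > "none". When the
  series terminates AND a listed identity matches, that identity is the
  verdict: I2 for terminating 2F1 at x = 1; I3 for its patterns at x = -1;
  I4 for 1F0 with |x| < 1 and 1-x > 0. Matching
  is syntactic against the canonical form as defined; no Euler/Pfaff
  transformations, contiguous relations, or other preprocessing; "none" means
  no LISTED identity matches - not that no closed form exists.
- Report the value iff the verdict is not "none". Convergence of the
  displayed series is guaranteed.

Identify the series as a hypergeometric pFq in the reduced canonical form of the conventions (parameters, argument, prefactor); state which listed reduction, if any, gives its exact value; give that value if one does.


x = -2 here; the reduced form reads 3F2, upper {-7, \frac{3}{5}, \frac{3}{2}}, lower {-\frac{4}{5}, \frac{3}{4}}, C = \frac{7}{4}. Verdict: terminating - no listed pattern fits, but -7 in the upper list cuts the series at k = 7; direct evaluation. Its exact value is -\frac{1274872585}{2299}.

The tell: from the first term \frac{7}{4}: the product of the first k integers (C = 7/4, x = -2) is k!.
Term ratio: r(k) = -2 * (k-7) (k+\frac{3}{5}) (k+\frac{3}{2}) / [(k-\frac{4}{5}) (k+\frac{3}{4}) (k+1)] - rational in k, leading ratio -2; with t_0 = \frac{7}{4}, classification follows.


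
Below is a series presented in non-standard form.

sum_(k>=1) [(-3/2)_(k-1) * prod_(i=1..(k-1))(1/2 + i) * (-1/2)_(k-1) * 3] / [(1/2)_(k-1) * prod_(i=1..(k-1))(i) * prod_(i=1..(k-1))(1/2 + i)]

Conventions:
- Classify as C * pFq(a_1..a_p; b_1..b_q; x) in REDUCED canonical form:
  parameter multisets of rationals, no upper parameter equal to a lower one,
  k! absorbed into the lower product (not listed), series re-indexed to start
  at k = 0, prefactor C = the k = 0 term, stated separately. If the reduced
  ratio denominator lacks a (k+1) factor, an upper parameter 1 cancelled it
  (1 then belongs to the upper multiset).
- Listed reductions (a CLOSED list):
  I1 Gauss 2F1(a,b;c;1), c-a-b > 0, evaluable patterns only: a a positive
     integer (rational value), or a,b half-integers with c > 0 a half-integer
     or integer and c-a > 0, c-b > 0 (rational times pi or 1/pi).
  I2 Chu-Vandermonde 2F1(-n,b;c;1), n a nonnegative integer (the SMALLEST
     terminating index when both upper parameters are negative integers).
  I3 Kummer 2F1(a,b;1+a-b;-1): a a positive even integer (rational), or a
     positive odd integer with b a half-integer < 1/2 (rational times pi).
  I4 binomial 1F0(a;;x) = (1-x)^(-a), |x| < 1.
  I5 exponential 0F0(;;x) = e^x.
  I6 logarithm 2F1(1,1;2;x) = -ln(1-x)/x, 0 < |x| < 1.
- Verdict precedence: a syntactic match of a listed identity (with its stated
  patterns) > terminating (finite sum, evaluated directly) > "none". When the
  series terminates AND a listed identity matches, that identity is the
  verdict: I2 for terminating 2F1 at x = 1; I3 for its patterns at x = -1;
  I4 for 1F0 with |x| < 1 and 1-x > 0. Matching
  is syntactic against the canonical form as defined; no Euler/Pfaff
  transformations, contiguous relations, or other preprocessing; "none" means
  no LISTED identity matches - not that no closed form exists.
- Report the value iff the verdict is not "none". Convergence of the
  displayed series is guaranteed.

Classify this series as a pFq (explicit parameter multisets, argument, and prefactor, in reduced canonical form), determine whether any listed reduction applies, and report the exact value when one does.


Reduced: x = 1, 2F1, upper = {-3/2, -1/2}, lower = {1/2}, C = 3. Verdict: Gauss (I1, half-integer pattern) applies (x = 1; upper {-3/2, -1/2} half-integers, c = 1/2 in the evaluable pattern). Exact value: (9/4) * pi.

Key observation: from the first term 3: the product of the first k integers (C = 3, x = 1) is k!.
Ratio: r(k) = 1 * (k-3/2) (k-1/2) / [(k+1/2) (k+1)] - poly over poly, x = 1 from leading terms; C = 3 at k = 0.


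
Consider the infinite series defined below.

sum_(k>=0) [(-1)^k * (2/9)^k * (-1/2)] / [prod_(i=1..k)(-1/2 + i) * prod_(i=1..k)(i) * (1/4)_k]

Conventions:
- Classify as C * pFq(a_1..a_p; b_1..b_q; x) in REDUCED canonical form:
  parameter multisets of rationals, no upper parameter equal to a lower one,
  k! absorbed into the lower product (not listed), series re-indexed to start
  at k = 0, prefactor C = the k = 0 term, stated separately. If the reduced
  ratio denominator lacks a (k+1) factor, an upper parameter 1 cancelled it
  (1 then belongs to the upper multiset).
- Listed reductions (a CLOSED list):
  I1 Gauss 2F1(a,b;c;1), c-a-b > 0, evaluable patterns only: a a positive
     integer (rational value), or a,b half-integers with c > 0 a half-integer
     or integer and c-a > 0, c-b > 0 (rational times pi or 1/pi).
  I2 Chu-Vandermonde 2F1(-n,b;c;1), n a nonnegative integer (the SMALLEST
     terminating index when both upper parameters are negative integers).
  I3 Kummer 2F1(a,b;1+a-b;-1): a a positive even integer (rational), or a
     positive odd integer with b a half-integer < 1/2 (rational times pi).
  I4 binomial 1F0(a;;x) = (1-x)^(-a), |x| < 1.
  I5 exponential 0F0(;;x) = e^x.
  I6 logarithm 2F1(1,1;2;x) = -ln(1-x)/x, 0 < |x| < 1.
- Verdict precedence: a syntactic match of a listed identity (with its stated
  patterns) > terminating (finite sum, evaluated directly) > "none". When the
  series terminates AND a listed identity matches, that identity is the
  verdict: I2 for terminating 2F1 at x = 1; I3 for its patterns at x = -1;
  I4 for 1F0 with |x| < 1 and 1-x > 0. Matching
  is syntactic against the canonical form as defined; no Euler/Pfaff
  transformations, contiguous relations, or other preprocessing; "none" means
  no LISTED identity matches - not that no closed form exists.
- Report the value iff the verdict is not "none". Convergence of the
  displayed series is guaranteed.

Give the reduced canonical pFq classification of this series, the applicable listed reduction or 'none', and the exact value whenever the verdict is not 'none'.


With C = -1/2: the canonical form is 0F2(-; 1/4, 1/2; -2/9). Verdict: none. Every listed pattern misses the 0F2 form at -2/9, upper {-}.

The tell: with t_0 = -1/2, the product of the first k integers (prefactor -1/2) is k!.
Consecutive-term ratio: r(k) = (-2/9) * 1 / [(k+1/4) (k+1/2) (k+1)] - rational; roots negated = parameters, x = (-2/9), C = -1/2.


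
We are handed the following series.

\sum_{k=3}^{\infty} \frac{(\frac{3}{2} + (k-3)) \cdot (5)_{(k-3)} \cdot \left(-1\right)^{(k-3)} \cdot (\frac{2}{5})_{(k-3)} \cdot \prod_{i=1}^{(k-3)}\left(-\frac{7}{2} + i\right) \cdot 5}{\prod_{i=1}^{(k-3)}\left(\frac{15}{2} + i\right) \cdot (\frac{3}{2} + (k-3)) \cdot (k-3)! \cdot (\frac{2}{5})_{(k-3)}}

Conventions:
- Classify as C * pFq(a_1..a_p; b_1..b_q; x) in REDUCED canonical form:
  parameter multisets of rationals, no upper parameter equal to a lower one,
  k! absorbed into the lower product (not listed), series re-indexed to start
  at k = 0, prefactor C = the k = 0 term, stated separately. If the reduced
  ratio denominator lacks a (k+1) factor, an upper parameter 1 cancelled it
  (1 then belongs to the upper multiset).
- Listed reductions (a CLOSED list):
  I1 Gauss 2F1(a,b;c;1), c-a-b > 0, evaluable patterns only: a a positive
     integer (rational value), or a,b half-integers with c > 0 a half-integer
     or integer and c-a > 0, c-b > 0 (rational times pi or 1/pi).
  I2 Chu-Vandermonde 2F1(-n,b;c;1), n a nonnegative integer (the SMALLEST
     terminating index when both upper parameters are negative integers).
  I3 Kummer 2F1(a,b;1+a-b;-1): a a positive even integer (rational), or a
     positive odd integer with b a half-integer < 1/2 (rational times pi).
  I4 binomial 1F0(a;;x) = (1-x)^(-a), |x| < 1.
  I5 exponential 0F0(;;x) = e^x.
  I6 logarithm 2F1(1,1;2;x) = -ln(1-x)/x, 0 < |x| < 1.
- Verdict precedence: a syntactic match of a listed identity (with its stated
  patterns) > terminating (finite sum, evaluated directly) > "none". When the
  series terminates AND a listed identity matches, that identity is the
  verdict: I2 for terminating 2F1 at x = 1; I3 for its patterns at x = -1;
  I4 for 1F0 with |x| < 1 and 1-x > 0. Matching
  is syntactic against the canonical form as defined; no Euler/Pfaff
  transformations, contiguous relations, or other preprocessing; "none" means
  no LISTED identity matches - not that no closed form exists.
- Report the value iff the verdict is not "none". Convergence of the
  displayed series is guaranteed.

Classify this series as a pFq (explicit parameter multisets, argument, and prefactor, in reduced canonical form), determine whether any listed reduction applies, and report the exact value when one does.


The tell: t_0 = 5 here, and k + 3/2 divides numerator and denominator alike; C = 5, x = -1 after cancelling.
Step ratio: r(k) = -1 * (k-\frac{5}{2}) (k+5) / [(k+\frac{17}{2}) (k+1)] - poly over poly, x = -1 from leading terms; C = 5 at k = 0.

x = -1 here; the reduced form reads 2F1, upper {-\frac{5}{2}, 5}, lower {\frac{17}{2}}, C = 5. Verdict: Kummer (I3) applies (x = -1; c = \frac{17}{2} equals 1+a-b for upper {-\frac{5}{2}, 5}: listed pattern). Its exact value is \frac{675675}{131072} \cdot \pi.


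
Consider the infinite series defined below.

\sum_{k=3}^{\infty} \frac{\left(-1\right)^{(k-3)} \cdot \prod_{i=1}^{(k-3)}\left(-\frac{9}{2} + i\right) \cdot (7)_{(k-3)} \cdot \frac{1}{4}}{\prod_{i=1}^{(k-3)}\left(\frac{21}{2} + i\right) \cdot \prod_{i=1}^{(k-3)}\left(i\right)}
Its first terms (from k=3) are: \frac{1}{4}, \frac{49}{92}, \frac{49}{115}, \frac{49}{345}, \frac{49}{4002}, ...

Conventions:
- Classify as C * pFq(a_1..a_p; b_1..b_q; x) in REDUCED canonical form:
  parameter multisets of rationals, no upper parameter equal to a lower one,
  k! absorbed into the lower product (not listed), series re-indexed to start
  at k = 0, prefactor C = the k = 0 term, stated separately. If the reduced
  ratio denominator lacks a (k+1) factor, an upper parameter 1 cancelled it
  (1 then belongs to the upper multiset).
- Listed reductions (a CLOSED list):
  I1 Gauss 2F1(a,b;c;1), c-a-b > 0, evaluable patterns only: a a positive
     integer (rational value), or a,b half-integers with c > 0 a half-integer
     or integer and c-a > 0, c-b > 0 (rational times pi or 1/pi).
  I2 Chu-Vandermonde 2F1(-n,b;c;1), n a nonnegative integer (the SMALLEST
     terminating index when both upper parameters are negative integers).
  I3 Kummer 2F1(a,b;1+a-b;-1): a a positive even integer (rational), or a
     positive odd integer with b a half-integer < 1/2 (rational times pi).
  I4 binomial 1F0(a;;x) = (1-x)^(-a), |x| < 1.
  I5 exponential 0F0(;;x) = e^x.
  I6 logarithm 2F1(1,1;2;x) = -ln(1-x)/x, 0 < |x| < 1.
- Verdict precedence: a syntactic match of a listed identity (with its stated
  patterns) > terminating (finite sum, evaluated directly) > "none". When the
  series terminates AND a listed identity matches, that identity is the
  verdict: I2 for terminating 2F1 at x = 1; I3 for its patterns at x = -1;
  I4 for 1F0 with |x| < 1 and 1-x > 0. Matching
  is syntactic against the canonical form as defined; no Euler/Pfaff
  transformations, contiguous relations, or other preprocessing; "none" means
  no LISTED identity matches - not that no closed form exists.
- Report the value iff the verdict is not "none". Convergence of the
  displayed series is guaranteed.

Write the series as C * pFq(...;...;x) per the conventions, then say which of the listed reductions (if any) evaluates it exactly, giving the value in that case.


Classification (C = \frac{1}{4}): 2F1 with upper {-\frac{7}{2}, 7}, lower {\frac{23}{2}}, argument x = -1. Verdict: this is Kummer's theorem (I3) (x = -1; c = \frac{23}{2} equals 1+a-b for upper {-\frac{7}{2}, 7}: listed pattern). Its exact value is \frac{14549535}{33554432} \cdot \pi.

Key step: from the first term \frac{1}{4}: the running product (C = 1/4) telescopes to a rising factorial.
Adjacent-term ratio: r(k) = -1 * (k-\frac{7}{2}) (k+7) / [(k+\frac{23}{2}) (k+1)] - rational in k. x = -1; t_0 = \frac{1}{4}; negate the roots.


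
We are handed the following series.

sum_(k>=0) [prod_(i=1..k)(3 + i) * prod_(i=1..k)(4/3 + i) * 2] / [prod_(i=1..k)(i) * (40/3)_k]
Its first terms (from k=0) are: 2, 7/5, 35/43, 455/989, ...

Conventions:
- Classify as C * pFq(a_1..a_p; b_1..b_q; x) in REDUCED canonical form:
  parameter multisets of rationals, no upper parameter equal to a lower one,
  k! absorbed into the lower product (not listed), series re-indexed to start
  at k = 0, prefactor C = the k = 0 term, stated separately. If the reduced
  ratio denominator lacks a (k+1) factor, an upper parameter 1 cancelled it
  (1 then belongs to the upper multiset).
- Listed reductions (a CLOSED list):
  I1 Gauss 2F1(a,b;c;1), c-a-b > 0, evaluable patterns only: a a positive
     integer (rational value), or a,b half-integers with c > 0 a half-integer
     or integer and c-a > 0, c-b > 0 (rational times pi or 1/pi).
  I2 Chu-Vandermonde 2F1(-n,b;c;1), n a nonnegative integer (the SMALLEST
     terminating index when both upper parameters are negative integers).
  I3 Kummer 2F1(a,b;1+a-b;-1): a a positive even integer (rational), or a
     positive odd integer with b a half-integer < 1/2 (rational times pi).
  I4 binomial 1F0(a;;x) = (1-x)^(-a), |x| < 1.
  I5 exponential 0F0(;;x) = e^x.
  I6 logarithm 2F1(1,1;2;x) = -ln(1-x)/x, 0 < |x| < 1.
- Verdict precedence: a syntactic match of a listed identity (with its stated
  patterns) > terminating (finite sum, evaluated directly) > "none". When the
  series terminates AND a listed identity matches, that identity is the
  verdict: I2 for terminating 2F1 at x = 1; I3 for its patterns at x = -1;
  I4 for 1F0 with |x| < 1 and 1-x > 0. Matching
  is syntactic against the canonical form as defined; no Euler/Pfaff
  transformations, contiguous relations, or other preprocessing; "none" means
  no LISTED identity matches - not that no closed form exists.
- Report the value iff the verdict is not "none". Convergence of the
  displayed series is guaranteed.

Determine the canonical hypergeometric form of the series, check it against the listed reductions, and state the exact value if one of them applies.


Prefactor 2, argument 1: 2F1 with upper {7/3, 4} over lower {40/3}. Verdict (x = 1): Gauss's theorem (I1) applies (x = 1: the Gamma ratio telescopes since c-a-b = 7 > 0 and a = 4 in Z>0). Value: 19499/3645.

First insight: t_0 = 2 here, and the product of the first k integers (prefactor 2) is k!.
Adjacent-term ratio: r(k) = 1 * (k+7/3) (k+4) / [(k+40/3) (k+1)] - rational in k. x = 1; t_0 = 2; negate the roots.


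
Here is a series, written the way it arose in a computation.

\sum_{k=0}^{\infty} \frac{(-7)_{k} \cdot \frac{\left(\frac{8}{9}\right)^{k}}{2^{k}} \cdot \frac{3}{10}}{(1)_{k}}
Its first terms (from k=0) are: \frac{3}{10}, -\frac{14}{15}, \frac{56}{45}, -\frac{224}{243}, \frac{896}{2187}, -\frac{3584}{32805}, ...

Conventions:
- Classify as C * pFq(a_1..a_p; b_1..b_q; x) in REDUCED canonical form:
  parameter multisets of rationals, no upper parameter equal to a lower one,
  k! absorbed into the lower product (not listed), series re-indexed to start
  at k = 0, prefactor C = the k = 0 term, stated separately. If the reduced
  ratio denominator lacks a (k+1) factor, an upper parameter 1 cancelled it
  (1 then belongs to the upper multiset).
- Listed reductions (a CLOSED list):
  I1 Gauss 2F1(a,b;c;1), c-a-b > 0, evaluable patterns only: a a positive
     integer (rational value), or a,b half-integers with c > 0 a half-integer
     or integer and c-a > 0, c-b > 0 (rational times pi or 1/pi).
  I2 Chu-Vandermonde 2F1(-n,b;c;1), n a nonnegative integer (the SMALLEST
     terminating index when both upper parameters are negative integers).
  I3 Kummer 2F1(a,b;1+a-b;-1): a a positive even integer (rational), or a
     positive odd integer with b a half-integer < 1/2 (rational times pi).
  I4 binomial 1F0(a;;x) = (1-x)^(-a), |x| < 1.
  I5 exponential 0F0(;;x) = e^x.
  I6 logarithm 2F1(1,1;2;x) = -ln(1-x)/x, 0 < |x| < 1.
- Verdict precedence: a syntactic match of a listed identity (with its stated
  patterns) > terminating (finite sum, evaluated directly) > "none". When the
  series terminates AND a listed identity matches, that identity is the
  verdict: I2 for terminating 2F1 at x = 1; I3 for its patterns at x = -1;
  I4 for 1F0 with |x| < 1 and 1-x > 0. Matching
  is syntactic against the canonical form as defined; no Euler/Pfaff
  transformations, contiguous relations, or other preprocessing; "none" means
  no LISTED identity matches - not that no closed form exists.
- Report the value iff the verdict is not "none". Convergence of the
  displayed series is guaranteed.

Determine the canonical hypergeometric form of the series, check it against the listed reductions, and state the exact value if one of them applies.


The series (x = \frac{4}{9}) is 1F0: upper {-7}, lower {-}, prefactor \frac{3}{10}. Verdict (x = \frac{4}{9}): the I4 binomial reduction applies (the 1F0 binomial series: exponent 7, x = \frac{4}{9}). Sum: \frac{15625}{3188646}.

Key step: t_0 being \frac{3}{10}, (1)_k (C = 3/10) is k! itself.
Adjacent-term ratio: r(k) = \frac{4}{9} * (k-7) / [(k+1)] - rational in k, leading ratio \frac{4}{9}; with t_0 = \frac{3}{10}, classification follows.


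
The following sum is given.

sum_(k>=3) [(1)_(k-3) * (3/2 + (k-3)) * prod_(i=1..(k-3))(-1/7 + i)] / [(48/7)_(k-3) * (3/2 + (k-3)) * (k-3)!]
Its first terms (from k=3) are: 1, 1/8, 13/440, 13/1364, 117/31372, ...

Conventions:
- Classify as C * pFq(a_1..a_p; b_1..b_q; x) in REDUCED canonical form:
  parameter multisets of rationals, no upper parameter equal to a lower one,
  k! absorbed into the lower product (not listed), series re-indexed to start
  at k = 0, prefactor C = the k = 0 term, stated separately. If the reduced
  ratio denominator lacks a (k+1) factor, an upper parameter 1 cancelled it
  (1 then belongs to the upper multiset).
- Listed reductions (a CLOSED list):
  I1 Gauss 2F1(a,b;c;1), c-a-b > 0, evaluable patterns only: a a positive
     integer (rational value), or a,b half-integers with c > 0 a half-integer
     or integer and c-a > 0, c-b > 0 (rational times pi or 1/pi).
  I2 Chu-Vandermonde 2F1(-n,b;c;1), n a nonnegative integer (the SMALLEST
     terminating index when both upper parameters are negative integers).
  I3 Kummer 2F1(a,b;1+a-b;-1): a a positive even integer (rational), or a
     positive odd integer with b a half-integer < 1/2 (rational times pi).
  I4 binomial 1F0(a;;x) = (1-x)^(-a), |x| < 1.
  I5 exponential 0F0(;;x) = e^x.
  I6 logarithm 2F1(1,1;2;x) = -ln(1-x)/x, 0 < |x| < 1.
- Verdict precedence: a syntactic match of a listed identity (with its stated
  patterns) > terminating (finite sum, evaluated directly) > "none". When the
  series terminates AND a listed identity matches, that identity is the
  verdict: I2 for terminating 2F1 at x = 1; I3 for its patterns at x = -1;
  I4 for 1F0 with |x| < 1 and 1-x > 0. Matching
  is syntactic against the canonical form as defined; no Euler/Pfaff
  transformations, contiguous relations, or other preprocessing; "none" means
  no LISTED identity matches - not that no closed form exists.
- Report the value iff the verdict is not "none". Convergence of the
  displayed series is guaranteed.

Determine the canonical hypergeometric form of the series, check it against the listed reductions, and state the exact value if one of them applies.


Prefactor 1, argument 1: 2F1 with upper {6/7, 1} over lower {48/7}. Verdict: the Gauss summation I1 matches (x = 1: the Gamma ratio telescopes since c-a-b = 5 > 0 and a = 1 in Z>0). Value: 41/35.

First insight: x = 1 and the running product (C = 1) telescopes to a rising factorial.
Term ratio: r(k) = 1 * (k+6/7) (k+1) / [(k+48/7) (k+1)] - rational in k. x = 1; t_0 = 1; negate the roots.


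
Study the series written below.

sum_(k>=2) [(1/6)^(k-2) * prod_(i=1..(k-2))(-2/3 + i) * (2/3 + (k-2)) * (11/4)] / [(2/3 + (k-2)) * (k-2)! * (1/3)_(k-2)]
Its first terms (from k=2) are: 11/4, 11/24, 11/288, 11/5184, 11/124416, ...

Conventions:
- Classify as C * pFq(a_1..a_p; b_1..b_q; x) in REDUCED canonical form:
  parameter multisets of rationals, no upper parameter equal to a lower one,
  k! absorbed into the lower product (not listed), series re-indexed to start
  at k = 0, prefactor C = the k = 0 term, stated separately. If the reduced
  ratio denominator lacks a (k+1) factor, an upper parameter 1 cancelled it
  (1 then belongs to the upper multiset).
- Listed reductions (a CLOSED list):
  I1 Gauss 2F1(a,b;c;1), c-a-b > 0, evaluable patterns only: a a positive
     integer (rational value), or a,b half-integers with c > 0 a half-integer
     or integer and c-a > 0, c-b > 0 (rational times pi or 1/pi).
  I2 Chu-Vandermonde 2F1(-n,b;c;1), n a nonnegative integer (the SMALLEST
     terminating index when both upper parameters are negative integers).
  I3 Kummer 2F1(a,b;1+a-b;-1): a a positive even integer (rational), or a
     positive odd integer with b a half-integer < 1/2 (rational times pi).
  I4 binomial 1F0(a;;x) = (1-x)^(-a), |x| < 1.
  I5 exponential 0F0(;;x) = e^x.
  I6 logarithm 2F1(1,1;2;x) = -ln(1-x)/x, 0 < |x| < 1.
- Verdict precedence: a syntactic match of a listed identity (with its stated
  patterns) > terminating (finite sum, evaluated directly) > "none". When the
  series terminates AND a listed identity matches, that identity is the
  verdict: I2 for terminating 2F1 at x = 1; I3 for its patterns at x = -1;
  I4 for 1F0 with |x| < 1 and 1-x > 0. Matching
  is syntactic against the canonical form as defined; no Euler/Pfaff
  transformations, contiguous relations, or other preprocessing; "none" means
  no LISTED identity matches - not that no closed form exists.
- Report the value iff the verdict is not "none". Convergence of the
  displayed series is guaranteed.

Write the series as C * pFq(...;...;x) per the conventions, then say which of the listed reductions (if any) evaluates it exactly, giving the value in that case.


With C = 11/4: the canonical form is 0F0(-; -; 1/6). Verdict: the exponential series (I5) matches (the 0F0 exponential series at x = 1/6). Value: (11/4) * e^(1/6).

Key step: t_0 being 11/4, the factor k + 2/3 cancels (top and bottom), leaving C = 11/4.
Step ratio: r(k) = (1/6) * 1 / [(k+1)] - rational in k. x = (1/6); t_0 = 11/4; negate the roots.


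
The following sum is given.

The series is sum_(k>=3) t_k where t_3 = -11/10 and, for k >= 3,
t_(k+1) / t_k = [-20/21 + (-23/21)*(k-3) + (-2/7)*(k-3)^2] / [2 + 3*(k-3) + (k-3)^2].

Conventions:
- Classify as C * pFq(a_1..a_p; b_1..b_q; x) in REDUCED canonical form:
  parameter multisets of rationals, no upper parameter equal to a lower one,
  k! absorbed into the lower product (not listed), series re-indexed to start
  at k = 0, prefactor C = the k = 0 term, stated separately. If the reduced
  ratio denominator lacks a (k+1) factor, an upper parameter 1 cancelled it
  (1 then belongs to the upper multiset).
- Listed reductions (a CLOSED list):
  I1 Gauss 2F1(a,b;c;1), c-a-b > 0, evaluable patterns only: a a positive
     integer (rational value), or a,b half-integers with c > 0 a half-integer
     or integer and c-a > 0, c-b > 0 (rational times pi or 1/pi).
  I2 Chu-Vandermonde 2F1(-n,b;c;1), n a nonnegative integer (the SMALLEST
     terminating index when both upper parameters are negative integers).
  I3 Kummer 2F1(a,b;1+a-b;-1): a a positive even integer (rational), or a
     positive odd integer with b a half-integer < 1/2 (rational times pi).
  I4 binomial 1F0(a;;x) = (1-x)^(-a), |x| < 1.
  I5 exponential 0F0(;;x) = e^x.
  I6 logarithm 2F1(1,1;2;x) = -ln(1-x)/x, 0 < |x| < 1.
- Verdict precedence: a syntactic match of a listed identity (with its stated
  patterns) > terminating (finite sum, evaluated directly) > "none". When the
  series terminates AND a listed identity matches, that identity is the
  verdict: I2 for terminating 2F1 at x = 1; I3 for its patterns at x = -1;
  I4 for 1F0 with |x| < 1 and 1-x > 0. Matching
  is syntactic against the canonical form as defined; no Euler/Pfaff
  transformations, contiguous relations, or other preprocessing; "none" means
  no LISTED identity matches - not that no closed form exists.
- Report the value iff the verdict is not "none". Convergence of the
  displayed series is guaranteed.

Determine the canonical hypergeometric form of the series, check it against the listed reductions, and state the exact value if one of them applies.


Classification (C = -11/10): 2F1 with upper {4/3, 5/2}, lower {2}, argument x = -2/7. Verdict: none. Every listed pattern misses the 2F1 form at -2/7, upper {4/3, 5/2}.

Key step: with t_0 = -11/10, factor the ratio over Q (C = -11/10, x = -2/7): negated roots = parameters.
Step ratio: r(k) = (-2/7) * (k+4/3) (k+5/2) / [(k+2) (k+1)] ; factor over Q: parameters, x = (-2/7), and C = -11/10.


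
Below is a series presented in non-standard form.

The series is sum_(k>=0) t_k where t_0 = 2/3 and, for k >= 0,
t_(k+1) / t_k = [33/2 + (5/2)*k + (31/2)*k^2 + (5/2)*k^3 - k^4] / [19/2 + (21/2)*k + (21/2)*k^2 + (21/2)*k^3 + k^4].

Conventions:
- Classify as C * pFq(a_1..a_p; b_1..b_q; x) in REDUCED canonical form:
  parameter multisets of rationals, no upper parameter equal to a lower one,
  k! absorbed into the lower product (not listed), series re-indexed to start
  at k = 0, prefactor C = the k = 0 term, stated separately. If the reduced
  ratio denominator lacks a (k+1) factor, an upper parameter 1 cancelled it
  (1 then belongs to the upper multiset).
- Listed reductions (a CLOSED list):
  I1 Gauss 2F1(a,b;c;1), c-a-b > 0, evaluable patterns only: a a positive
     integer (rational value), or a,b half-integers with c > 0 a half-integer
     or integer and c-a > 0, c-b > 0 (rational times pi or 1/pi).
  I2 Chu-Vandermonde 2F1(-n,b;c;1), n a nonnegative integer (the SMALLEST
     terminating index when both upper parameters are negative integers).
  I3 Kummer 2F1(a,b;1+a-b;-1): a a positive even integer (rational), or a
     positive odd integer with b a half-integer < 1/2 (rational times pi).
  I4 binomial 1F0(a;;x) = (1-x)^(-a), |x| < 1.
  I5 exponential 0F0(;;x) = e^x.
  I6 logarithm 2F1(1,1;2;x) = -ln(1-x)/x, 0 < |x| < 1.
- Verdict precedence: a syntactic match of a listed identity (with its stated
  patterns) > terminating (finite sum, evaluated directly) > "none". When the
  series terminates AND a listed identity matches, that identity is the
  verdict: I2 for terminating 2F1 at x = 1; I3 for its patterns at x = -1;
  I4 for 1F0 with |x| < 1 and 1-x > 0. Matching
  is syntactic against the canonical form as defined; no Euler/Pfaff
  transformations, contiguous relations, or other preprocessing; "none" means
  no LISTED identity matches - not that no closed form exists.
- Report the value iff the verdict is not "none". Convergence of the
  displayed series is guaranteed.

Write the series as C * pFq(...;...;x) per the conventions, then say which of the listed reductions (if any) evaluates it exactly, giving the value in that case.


This is 2/3 * 2F1(-11/2, 3; 19/2; -1) in reduced canonical form. Verdict (x = -1): Kummer's theorem (I3) applies (x = -1; c = 19/2 equals 1+a-b for upper {-11/2, 3}: listed pattern). Its exact value is (36465/32768) * pi.

Key observation: x = (-1) and the ratio is unreduced: k^2 + 1 divides both sides (C = 2/3, x = -1).
Consecutive-term ratio: r(k) = (-1) * (k-11/2) (k+3) / [(k+19/2) (k+1)] - rational in k. x = (-1); t_0 = 2/3; negate the roots.


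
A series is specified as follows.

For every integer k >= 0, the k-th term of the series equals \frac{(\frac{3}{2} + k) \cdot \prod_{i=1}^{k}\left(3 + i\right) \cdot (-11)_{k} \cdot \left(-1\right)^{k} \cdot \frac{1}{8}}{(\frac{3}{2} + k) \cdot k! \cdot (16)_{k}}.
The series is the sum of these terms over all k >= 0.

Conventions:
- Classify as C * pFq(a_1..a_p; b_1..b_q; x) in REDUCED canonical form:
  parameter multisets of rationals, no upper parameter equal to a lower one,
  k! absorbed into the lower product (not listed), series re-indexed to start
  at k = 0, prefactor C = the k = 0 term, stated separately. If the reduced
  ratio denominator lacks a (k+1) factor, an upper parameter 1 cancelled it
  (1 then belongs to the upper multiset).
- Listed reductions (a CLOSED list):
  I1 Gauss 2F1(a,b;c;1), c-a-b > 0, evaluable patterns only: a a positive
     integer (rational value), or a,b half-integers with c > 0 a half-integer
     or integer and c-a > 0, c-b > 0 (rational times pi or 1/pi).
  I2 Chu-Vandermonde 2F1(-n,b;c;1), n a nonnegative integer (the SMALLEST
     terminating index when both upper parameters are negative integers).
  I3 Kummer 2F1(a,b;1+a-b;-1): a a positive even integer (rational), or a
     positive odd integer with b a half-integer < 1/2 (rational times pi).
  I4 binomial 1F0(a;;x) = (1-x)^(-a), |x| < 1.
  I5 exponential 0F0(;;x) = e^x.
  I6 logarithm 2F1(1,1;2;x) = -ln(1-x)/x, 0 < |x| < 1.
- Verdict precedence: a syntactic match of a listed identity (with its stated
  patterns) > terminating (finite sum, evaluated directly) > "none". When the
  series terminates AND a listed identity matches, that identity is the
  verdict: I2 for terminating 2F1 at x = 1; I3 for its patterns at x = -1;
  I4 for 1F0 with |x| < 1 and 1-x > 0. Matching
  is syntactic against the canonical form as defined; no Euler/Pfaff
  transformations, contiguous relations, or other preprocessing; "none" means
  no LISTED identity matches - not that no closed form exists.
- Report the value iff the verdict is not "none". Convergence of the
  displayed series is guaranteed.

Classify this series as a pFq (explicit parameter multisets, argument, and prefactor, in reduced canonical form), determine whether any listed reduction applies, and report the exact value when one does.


Reduced: x = -1, 2F1, upper = {-11, 4}, lower = {16}, C = \frac{1}{8}. Verdict: Kummer's theorem (I3) applies (x = -1; c = 16 equals 1+a-b for upper {-11, 4}: listed pattern). Value: \frac{35}{16}.

Key step: with t_0 = \frac{1}{8}, the running product (C = 1/8, x = -1) telescopes to a rising factorial.
Step ratio: r(k) = -1 * (k-11) (k+4) / [(k+16) (k+1)] - rational; roots negated = parameters, x = -1, C = \frac{1}{8}.


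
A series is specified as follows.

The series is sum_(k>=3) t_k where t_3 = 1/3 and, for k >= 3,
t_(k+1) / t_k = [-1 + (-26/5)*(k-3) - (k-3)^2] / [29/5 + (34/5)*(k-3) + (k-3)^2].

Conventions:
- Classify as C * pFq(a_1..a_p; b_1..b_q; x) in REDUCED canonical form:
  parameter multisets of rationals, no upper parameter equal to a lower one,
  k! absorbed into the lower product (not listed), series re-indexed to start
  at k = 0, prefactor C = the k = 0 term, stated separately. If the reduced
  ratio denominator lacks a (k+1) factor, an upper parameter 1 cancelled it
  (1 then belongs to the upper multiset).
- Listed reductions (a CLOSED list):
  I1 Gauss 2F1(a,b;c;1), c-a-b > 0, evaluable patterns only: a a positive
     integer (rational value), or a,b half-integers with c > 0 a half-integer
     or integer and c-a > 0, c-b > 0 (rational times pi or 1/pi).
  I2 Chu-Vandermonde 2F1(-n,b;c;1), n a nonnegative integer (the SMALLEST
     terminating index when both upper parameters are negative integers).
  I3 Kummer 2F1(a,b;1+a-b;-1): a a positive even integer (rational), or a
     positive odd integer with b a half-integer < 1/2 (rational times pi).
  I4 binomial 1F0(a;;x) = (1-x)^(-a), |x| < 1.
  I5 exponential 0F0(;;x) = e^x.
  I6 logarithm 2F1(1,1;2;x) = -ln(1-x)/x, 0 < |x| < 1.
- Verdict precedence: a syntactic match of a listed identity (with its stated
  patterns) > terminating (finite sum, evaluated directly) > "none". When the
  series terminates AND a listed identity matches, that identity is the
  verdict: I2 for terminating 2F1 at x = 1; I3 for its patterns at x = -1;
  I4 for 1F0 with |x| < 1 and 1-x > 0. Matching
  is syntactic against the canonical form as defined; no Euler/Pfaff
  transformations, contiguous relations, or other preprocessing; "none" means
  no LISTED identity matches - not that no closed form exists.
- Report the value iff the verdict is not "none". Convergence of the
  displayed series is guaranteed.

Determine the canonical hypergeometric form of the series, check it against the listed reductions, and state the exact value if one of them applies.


Reduced: x = -1, 2F1, upper = {1/5, 5}, lower = {29/5}, C = 1/3. Verdict: no listed reduction: x = -1 and upper {1/5, 5} fail every I1-I6 pattern.

Key observation: with t_0 = 1/3, the expanded ratio factors over Q; C = 1/3, x = -1, roots give parameters.
Ratio: r(k) = (-1) * (k+1/5) (k+5) / [(k+29/5) (k+1)] - rational in k. x = (-1); t_0 = 1/3; negate the roots.


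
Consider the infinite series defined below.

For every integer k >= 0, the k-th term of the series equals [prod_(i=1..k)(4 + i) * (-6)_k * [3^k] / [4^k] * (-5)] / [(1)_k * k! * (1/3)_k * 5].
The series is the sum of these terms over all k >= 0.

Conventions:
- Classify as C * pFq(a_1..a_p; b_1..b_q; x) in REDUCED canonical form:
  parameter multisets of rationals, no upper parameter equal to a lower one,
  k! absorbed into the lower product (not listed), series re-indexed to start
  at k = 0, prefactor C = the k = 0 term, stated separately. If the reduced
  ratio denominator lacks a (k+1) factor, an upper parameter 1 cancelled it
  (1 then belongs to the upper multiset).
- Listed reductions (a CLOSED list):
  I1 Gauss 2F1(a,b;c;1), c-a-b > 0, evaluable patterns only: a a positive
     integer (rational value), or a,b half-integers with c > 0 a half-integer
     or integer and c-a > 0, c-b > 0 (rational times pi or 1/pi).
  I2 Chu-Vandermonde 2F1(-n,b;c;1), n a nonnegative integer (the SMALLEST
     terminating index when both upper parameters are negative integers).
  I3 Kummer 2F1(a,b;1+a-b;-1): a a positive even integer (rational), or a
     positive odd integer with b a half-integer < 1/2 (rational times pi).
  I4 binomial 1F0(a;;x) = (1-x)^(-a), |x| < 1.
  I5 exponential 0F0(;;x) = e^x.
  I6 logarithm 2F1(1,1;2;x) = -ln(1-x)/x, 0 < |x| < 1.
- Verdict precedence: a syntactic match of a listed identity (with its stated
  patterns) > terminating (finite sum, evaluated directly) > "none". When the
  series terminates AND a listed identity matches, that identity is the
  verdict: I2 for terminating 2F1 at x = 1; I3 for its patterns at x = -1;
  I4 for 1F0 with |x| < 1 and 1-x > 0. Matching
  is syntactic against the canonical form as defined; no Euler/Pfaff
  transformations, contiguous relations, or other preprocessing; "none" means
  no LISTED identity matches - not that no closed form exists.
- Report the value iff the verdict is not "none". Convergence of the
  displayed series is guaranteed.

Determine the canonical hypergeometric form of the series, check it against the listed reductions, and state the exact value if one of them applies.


Key observation: t_0 being -1, the constant factors (prefactor -1) combine into one prefactor.
Adjacent-term ratio: r(k) = (3/4) * (k-6) (k+5) / [(k+1/3) (k+1) (k+1)] ; factor over Q: parameters, x = (3/4), and C = -1.

The series (x = 3/4) is 2F2: upper {-6, 5}, lower {1/3, 1}, prefactor -1. Verdict: terminating - the sum ends at index 6 because -6 is a negative integer; exact evaluation follows. Exact value: -308406431/17039360.
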